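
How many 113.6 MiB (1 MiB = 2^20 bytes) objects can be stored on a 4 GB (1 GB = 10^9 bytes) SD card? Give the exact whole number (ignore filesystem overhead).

33

Capacity: 4 GB = 4,000,000,000 bytes
Per item: 113.6 MiB = 119,118,233.6 bytes
⌊4,000,000,000 / 119,118,233.6⌋ = 33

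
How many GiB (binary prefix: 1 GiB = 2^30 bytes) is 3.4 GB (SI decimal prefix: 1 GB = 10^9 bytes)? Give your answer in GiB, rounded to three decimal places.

3.4 GB × 1,000,000,000 bytes/GB = 3,400,000,000 bytes
1 GiB = 2^30 bytes = 1,073,741,824 bytes
3,400,000,000 / 1,073,741,824 = 3.166 GiB

3.166 GiB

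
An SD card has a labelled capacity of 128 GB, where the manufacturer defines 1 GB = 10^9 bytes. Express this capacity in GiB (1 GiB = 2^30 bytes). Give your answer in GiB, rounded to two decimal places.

128 GB = 128 × 10^9 bytes = 128,000,000,000 bytes
1 GiB = 1,073,741,824 bytes
128,000,000,000 / 1,073,741,824 = 119.21 GiB

119.21 GiB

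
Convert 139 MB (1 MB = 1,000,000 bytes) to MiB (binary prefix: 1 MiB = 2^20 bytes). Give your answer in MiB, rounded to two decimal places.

139 MB = 139 × 10^6 bytes = 139,000,000 bytes
1 MiB = 1,048,576 bytes
139,000,000 / 1,048,576 = 132.56 MiB

132.56 MiB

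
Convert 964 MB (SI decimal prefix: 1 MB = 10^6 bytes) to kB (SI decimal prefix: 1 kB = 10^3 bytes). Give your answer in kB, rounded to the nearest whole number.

964 MB = 964 × 10^6 bytes = 964,000,000 bytes
1 kB = 1,000 bytes
964,000,000 / 1,000 = 964,000 kB

964,000 kB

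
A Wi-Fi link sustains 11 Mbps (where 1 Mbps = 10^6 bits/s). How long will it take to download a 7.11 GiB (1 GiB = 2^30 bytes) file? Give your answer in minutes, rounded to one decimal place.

7.11 GiB = 7,634,304,368.64 bytes = 61,074,434,949.12 bits
11 Mbps = 11,000,000 bits/s
time = 61,074,434,949.12 / 11,000,000 = 5,552.22 s
5,552.22 s / 60 = 92.5 minutes

92.5 minutes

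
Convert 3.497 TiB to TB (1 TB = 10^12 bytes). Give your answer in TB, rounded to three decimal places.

3.497 TiB = 3.497 × 2^40 bytes = 3,844,992,162,332.672 bytes
1 TB = 10^12 bytes = 1,000,000,000,000 bytes
3,844,992,162,332.672 / 1,000,000,000,000 = 3.845 TB

3.845 TB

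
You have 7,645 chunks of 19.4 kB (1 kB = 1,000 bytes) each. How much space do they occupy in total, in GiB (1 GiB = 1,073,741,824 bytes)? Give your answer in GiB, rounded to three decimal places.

Total = 7,645 × 19.4 kB = 148,313 kB
= 148,313 × 1,000 bytes = 148,313,000 bytes
1 GiB = 1,073,741,824 bytes
148,313,000 / 1,073,741,824 = 0.138 GiB

0.138 GiB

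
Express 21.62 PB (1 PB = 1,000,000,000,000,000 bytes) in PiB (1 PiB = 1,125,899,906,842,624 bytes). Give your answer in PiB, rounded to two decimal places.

19.20 PiB

21.62 PB = 21.62 × 10^15 bytes = 21,620,000,000,000,000 bytes
1 PiB = 2^50 bytes = 1,125,899,906,842,624 bytes
21,620,000,000,000,000 / 1,125,899,906,842,624 = 19.20 PiB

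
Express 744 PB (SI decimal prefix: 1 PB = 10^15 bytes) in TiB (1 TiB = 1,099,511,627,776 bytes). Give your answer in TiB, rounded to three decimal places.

744 PB = 744 × 10^15 bytes = 744,000,000,000,000,000 bytes
1 TiB = 1,099,511,627,776 bytes
744,000,000,000,000,000 / 1,099,511,627,776 = 676,664.058 TiB

676,664.058 TiB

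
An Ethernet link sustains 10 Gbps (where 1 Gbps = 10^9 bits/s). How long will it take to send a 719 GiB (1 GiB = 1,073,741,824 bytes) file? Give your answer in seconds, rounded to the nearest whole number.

618 seconds

719 GiB = 772,020,371,456 bytes = 6,176,162,971,648 bits
10 Gbps = 10,000,000,000 bits/s
time = 6,176,162,971,648 / 10,000,000,000 = 618 s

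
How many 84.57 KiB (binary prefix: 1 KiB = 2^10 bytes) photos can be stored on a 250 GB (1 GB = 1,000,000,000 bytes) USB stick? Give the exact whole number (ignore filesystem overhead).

2,886,846

Capacity: 250 GB = 250,000,000,000 bytes
Per item: 84.57 KiB = 86,599.68 bytes
⌊250,000,000,000 / 86,599.68⌋ = 2,886,846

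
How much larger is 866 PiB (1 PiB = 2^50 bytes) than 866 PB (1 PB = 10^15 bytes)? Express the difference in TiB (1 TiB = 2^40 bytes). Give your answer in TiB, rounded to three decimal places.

866 PiB = 866 × 1,125,899,906,842,624 = 975,029,319,325,712,384 bytes
866 PB = 866 × 1,000,000,000,000,000 = 866,000,000,000,000,000 bytes
difference = 109,029,319,325,712,384 bytes
109,029,319,325,712,384 / 1,099,511,627,776 = 99,161.588 TiB

99,161.588 TiB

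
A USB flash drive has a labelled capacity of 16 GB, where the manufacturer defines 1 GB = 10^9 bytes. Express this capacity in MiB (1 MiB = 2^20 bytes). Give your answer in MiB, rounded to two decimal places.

16 GB = 16 × 10^9 bytes = 16,000,000,000 bytes
1 MiB = 1,048,576 bytes
16,000,000,000 / 1,048,576 = 15,258.79 MiB

15,258.79 MiB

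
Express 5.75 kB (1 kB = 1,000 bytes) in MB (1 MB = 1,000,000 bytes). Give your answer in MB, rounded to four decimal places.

0.0058 MB

5.75 kB = 5.75 × 10^3 bytes = 5,750 bytes
1 MB = 1,000,000 bytes
5,750 / 1,000,000 = 0.0058 MB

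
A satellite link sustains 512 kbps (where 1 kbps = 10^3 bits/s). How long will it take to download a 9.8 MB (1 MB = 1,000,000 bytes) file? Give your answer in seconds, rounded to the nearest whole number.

9.8 MB = 9,800,000 bytes = 78,400,000 bits
512 kbps = 512,000 bits/s
time = 78,400,000 / 512,000 = 153 s

153 seconds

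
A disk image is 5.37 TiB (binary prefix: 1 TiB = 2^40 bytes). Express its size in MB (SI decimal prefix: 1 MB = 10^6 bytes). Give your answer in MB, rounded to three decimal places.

5.37 TiB = 5.37 × 2^40 bytes = 5,904,377,441,157.12 bytes
1 MB = 1,000,000 bytes
5,904,377,441,157.12 / 1,000,000 = 5,904,377.441 MB

5,904,377.441 MB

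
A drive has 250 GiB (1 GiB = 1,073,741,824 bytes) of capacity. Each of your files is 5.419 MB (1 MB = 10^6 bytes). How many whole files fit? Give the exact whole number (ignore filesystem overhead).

Capacity: 250 GiB = 268,435,456,000 bytes
Per item: 5.419 MB = 5,419,000 bytes
⌊268,435,456,000 / 5,419,000⌋ = 49,535

49,535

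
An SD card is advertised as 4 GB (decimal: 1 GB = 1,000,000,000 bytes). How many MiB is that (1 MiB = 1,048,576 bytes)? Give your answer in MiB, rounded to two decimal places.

3,814.70 MiB

4 GB = 4 × 10^9 bytes = 4,000,000,000 bytes
1 MiB = 1,048,576 bytes
4,000,000,000 / 1,048,576 = 3,814.70 MiB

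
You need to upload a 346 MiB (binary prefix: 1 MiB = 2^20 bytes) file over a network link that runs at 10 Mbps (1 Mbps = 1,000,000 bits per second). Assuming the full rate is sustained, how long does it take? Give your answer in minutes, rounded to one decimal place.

346 MiB = 362,807,296 bytes = 2,902,458,368 bits
10 Mbps = 10,000,000 bits/s
time = 2,902,458,368 / 10,000,000 = 290.25 s
290.25 s / 60 = 4.8 minutes

4.8 minutes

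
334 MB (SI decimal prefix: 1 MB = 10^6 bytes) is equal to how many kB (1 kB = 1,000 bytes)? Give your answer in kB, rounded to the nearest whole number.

334 MB = 334 × 10^6 bytes = 334,000,000 bytes
1 kB = 1,000 bytes
334,000,000 / 1,000 = 334,000 kB

334,000 kB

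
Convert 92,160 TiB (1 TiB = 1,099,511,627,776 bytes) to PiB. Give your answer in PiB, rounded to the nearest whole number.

90 PiB

92,160 TiB = 92,160 × 2^40 bytes = 101,330,991,615,836,160 bytes
1 PiB = 1,125,899,906,842,624 bytes
101,330,991,615,836,160 / 1,125,899,906,842,624 = 90 PiB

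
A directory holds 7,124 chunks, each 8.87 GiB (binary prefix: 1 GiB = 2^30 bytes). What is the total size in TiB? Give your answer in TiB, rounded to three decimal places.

Total = 7,124 × 8.87 GiB = 63189.88 GiB
= 63189.88 × 1,073,741,824 bytes = 67,849,617,009,541.12 bytes
1 TiB = 1,099,511,627,776 bytes
67,849,617,009,541.12 / 1,099,511,627,776 = 61.709 TiB

61.709 TiB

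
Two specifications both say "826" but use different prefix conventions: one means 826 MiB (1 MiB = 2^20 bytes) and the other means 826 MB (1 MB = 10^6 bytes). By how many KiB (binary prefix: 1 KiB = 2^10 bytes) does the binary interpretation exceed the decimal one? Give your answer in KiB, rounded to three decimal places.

826 MiB = 826 × 1,048,576 = 866,123,776 bytes
826 MB = 826 × 1,000,000 = 826,000,000 bytes
difference = 40,123,776 bytes
40,123,776 / 1,024 = 39,183.375 KiB

39,183.375 KiB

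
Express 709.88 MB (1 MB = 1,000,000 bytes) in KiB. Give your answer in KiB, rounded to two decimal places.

693,242.19 KiB

709.88 MB × 1,000,000 bytes/MB = 709,880,000 bytes
1 KiB = 1,024 bytes
709,880,000 / 1,024 = 693,242.19 KiB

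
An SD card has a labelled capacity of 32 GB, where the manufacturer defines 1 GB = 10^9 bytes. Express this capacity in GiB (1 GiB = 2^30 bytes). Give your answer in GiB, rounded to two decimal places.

32 GB × 1,000,000,000 bytes/GB = 32,000,000,000 bytes
1 GiB = 1,073,741,824 bytes
32,000,000,000 / 1,073,741,824 = 29.80 GiB

29.80 GiB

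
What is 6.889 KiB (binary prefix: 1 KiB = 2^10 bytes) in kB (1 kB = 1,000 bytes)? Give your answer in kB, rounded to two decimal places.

7.05 kB

6.889 KiB = 6.889 × 2^10 bytes = 7,054.336 bytes
1 kB = 1,000 bytes
7,054.336 / 1,000 = 7.05 kB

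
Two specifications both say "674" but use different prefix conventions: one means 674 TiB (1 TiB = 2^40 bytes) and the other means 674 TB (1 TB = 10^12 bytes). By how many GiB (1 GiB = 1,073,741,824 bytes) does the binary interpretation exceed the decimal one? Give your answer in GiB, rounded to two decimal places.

62,464.58 GiB

674 TiB = 674 × 1,099,511,627,776 = 741,070,837,121,024 bytes
674 TB = 674 × 1,000,000,000,000 = 674,000,000,000,000 bytes
difference = 67,070,837,121,024 bytes
67,070,837,121,024 / 1,073,741,824 = 62,464.58 GiB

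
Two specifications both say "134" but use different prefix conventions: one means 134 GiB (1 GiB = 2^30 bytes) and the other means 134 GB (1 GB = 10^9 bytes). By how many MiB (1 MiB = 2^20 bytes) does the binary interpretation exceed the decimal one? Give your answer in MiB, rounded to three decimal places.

9,423.642 MiB

134 GiB = 134 × 1,073,741,824 = 143,881,404,416 bytes
134 GB = 134 × 1,000,000,000 = 134,000,000,000 bytes
difference = 9,881,404,416 bytes
9,881,404,416 / 1,048,576 = 9,423.642 MiB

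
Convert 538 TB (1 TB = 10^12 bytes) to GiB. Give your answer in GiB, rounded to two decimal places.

501,051.55 GiB

538 TB = 538 × 10^12 bytes = 538,000,000,000,000 bytes
1 GiB = 2^30 bytes = 1,073,741,824 bytes
538,000,000,000,000 / 1,073,741,824 = 501,051.55 GiB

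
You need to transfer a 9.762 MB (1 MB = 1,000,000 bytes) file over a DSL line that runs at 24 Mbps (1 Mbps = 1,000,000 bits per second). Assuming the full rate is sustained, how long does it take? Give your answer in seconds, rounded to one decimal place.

3.3 seconds

9.762 MB = 9,762,000 bytes = 78,096,000 bits
24 Mbps = 24,000,000 bits/s
time = 78,096,000 / 24,000,000 = 3.3 s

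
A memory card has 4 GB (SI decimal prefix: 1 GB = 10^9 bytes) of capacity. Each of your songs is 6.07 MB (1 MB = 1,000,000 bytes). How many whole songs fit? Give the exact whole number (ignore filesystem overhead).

658

Capacity: 4 GB = 4,000,000,000 bytes
Per item: 6.07 MB = 6,070,000 bytes
⌊4,000,000,000 / 6,070,000⌋ = 658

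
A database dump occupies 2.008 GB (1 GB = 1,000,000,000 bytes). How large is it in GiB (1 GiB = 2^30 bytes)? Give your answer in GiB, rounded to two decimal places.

2.008 GB × 1,000,000,000 bytes/GB = 2,008,000,000 bytes
1 GiB = 1,073,741,824 bytes
2,008,000,000 / 1,073,741,824 = 1.87 GiB

1.87 GiB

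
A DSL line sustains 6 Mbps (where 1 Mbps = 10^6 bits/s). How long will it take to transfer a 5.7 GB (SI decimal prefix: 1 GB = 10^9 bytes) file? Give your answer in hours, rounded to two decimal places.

2.11 hours

5.7 GB = 5,700,000,000 bytes = 45,600,000,000 bits
6 Mbps = 6,000,000 bits/s
time = 45,600,000,000 / 6,000,000 = 7,600.0000 s
7,600.0000 s / 3600 = 2.11 hours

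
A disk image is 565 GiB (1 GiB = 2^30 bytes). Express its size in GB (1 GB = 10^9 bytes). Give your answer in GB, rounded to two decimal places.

606.66 GB

565 GiB = 565 × 2^30 bytes = 606,664,130,560 bytes
1 GB = 1,000,000,000 bytes
606,664,130,560 / 1,000,000,000 = 606.66 GB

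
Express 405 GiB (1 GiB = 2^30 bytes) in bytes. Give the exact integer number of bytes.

405 × 1,073,741,824 = 434,865,438,720 bytes

434,865,438,720 bytes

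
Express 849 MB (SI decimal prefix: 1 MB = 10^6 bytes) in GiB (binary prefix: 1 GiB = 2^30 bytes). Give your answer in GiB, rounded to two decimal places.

849 MB = 849 × 10^6 bytes = 849,000,000 bytes
1 GiB = 1,073,741,824 bytes
849,000,000 / 1,073,741,824 = 0.79 GiB

0.79 GiB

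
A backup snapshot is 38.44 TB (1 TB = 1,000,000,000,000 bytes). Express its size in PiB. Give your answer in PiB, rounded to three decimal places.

0.034 PiB

38.44 TB = 38.44 × 10^12 bytes = 38,440,000,000,000 bytes
1 PiB = 1,125,899,906,842,624 bytes
38,440,000,000,000 / 1,125,899,906,842,624 = 0.034 PiB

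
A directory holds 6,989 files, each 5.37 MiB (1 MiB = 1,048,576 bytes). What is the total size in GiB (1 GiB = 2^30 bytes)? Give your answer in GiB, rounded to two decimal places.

Total = 6,989 × 5.37 MiB = 37530.93 MiB
= 37530.93 × 1,048,576 bytes = 39,354,032,455.68 bytes
1 GiB = 1,073,741,824 bytes
39,354,032,455.68 / 1,073,741,824 = 36.65 GiB

36.65 GiB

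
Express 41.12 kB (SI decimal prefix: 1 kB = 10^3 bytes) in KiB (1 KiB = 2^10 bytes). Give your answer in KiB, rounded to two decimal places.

40.16 KiB

41.12 kB = 41.12 × 10^3 bytes = 41,120 bytes
1 KiB = 2^10 bytes = 1,024 bytes
41,120 / 1,024 = 40.16 KiB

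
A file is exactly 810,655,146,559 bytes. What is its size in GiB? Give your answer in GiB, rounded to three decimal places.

754.981 GiB

810,655,146,559 bytes given.
1 GiB = 2^30 bytes = 1,073,741,824 bytes
810,655,146,559 / 1,073,741,824 = 754.981 GiB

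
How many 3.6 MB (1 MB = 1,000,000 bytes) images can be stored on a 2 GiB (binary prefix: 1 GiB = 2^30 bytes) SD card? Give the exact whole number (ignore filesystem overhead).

Capacity: 2 GiB = 2,147,483,648 bytes
Per item: 3.6 MB = 3,600,000 bytes
⌊2,147,483,648 / 3,600,000⌋ = 596

596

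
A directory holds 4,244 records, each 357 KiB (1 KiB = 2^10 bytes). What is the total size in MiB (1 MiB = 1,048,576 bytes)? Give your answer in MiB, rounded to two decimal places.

1,479.60 MiB

Total = 4,244 × 357 KiB = 1,515,108 KiB
= 1,515,108 × 1,024 bytes = 1,551,470,592 bytes
1 MiB = 1,048,576 bytes
1,551,470,592 / 1,048,576 = 1,479.60 MiB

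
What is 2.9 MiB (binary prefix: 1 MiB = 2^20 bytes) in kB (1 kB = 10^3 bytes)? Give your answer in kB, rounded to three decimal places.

3,040.870 kB

2.9 MiB = 2.9 × 2^20 bytes = 3,040,870.4 bytes
1 kB = 10^3 bytes = 1,000 bytes
3,040,870.4 / 1,000 = 3,040.870 kB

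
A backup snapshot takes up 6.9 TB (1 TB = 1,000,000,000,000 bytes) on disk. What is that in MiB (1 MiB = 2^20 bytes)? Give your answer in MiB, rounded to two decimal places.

6.9 TB = 6.9 × 10^12 bytes = 6,900,000,000,000 bytes
1 MiB = 1,048,576 bytes
6,900,000,000,000 / 1,048,576 = 6,580,352.78 MiB

6,580,352.78 MiB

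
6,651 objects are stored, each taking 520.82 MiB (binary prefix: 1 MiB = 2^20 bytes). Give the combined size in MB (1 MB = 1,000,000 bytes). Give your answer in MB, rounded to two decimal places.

Total = 6,651 × 520.82 MiB = 3463973.82 MiB
= 3463973.82 × 1,048,576 bytes = 3,632,239,812,280.32 bytes
1 MB = 1,000,000 bytes
3,632,239,812,280.32 / 1,000,000 = 3,632,239.81 MB

3,632,239.81 MB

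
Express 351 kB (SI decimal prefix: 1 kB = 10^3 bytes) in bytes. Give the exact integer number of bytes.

351,000 bytes

351 × 1,000 = 351,000 bytes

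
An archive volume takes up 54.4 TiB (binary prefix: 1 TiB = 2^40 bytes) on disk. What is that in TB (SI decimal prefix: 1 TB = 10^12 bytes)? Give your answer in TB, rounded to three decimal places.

59.813 TB

54.4 TiB = 54.4 × 2^40 bytes = 59,813,432,551,014.4 bytes
1 TB = 10^12 bytes = 1,000,000,000,000 bytes
59,813,432,551,014.4 / 1,000,000,000,000 = 59.813 TB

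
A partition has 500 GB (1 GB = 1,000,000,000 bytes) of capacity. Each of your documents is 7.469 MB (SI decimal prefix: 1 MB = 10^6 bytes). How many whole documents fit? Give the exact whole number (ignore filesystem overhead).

Capacity: 500 GB = 500,000,000,000 bytes
Per item: 7.469 MB = 7,469,000 bytes
⌊500,000,000,000 / 7,469,000⌋ = 66,943

66,943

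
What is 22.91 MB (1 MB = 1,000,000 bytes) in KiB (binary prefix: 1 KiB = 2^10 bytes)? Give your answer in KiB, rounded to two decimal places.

22,373.05 KiB

22.91 MB × 1,000,000 bytes/MB = 22,910,000 bytes
1 KiB = 1,024 bytes
22,910,000 / 1,024 = 22,373.05 KiB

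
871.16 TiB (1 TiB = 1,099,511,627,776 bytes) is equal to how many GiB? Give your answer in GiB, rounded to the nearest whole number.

871.16 TiB × 1,099,511,627,776 bytes/TiB = 957,850,549,653,340.16 bytes
1 GiB = 1,073,741,824 bytes
957,850,549,653,340.16 / 1,073,741,824 = 892,068 GiB

892,068 GiB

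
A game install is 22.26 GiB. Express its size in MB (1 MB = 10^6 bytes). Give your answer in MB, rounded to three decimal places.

22.26 GiB = 22.26 × 2^30 bytes = 23,901,493,002.24 bytes
1 MB = 1,000,000 bytes
23,901,493,002.24 / 1,000,000 = 23,901.493 MB

23,901.493 MB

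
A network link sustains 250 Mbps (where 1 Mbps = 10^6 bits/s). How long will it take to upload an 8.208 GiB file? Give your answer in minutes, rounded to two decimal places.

8.208 GiB = 8,813,272,891.392 bytes = 70,506,183,131.136 bits
250 Mbps = 250,000,000 bits/s
time = 70,506,183,131.136 / 250,000,000 = 282.025 s
282.025 s / 60 = 4.70 minutes

4.70 minutes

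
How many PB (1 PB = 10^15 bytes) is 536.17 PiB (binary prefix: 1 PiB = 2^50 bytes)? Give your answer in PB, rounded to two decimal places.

603.67 PB

536.17 PiB = 536.17 × 2^50 bytes = 603,673,753,051,809,710.08 bytes
1 PB = 10^15 bytes = 1,000,000,000,000,000 bytes
603,673,753,051,809,710.08 / 1,000,000,000,000,000 = 603.67 PB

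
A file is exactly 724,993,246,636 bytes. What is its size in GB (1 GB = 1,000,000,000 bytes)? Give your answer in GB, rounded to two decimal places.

724.99 GB

724,993,246,636 bytes given.
1 GB = 1,000,000,000 bytes
724,993,246,636 / 1,000,000,000 = 724.99 GB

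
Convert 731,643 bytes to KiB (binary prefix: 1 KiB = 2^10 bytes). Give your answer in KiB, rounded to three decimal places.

714.495 KiB

731,643 bytes given.
1 KiB = 1,024 bytes
731,643 / 1,024 = 714.495 KiB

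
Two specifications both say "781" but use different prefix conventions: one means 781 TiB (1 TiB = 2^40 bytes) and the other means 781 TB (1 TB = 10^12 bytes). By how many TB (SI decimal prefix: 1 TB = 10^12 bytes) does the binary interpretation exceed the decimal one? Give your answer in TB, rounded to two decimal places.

77.72 TB

781 TiB = 781 × 1,099,511,627,776 = 858,718,581,293,056 bytes
781 TB = 781 × 1,000,000,000,000 = 781,000,000,000,000 bytes
difference = 77,718,581,293,056 bytes
77,718,581,293,056 / 1,000,000,000,000 = 77.72 TB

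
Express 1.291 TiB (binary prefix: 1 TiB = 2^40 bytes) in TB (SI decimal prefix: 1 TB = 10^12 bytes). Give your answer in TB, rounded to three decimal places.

1.419 TB

1.291 TiB = 1.291 × 2^40 bytes = 1,419,469,511,458.816 bytes
1 TB = 1,000,000,000,000 bytes
1,419,469,511,458.816 / 1,000,000,000,000 = 1.419 TB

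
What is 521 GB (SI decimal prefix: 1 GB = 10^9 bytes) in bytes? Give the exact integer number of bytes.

521 × 1,000,000,000 = 521,000,000,000 bytes  (1 GB = 10^9 bytes)

521,000,000,000 bytes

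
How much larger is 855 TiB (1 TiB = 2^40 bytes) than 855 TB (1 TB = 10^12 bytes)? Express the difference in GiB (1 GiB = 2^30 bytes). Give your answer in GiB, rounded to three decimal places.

79,239.199 GiB

855 TiB = 855 × 1,099,511,627,776 = 940,082,441,748,480 bytes
855 TB = 855 × 1,000,000,000,000 = 855,000,000,000,000 bytes
difference = 85,082,441,748,480 bytes
85,082,441,748,480 / 1,073,741,824 = 79,239.199 GiB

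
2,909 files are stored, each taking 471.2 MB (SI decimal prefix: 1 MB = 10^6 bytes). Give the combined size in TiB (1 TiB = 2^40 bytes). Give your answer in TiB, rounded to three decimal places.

1.247 TiB

Total = 2,909 × 471.2 MB = 1370720.8 MB
= 1370720.8 × 1,000,000 bytes = 1,370,720,800,000 bytes
1 TiB = 1,099,511,627,776 bytes
1,370,720,800,000 / 1,099,511,627,776 = 1.247 TiB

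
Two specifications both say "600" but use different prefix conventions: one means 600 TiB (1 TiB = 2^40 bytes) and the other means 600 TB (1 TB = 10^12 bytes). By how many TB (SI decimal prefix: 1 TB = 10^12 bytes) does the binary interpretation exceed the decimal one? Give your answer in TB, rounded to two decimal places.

59.71 TB

600 TiB = 600 × 1,099,511,627,776 = 659,706,976,665,600 bytes
600 TB = 600 × 1,000,000,000,000 = 600,000,000,000,000 bytes
difference = 59,706,976,665,600 bytes
59,706,976,665,600 / 1,000,000,000,000 = 59.71 TB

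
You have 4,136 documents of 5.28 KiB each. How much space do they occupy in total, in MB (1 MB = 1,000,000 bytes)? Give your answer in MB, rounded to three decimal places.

22.362 MB

Total = 4,136 × 5.28 KiB = 21838.08 KiB
= 21838.08 × 1,024 bytes = 22,362,193.92 bytes
1 MB = 1,000,000 bytes
22,362,193.92 / 1,000,000 = 22.362 MB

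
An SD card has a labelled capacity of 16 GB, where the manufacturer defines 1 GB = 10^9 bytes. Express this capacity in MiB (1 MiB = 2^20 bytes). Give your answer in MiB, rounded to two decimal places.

16 GB × 1,000,000,000 bytes/GB = 16,000,000,000 bytes
1 MiB = 2^20 bytes = 1,048,576 bytes
16,000,000,000 / 1,048,576 = 15,258.79 MiB

15,258.79 MiB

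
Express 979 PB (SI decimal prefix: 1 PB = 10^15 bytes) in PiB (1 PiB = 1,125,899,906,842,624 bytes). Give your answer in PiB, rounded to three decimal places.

869.527 PiB

979 PB × 1,000,000,000,000,000 bytes/PB = 979,000,000,000,000,000 bytes
1 PiB = 1,125,899,906,842,624 bytes
979,000,000,000,000,000 / 1,125,899,906,842,624 = 869.527 PiB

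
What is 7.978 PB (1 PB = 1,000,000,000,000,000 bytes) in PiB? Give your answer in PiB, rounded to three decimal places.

7.978 PB × 1,000,000,000,000,000 bytes/PB = 7,978,000,000,000,000 bytes
1 PiB = 2^50 bytes = 1,125,899,906,842,624 bytes
7,978,000,000,000,000 / 1,125,899,906,842,624 = 7.086 PiB

7.086 PiB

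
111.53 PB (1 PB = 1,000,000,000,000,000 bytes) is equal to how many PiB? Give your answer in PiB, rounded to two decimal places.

99.06 PiB

111.53 PB × 1,000,000,000,000,000 bytes/PB = 111,530,000,000,000,000 bytes
1 PiB = 1,125,899,906,842,624 bytes
111,530,000,000,000,000 / 1,125,899,906,842,624 = 99.06 PiB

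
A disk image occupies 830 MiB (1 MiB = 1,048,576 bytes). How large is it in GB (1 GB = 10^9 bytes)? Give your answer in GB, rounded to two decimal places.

830 MiB = 830 × 2^20 bytes = 870,318,080 bytes
1 GB = 10^9 bytes = 1,000,000,000 bytes
870,318,080 / 1,000,000,000 = 0.87 GB

0.87 GB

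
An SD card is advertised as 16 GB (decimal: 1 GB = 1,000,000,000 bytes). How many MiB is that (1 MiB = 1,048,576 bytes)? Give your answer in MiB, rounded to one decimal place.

16 GB = 16 × 10^9 bytes = 16,000,000,000 bytes
1 MiB = 2^20 bytes = 1,048,576 bytes
16,000,000,000 / 1,048,576 = 15,258.8 MiB

15,258.8 MiB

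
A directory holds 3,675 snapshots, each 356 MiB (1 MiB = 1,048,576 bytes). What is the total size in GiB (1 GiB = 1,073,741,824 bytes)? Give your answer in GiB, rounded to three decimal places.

Total = 3,675 × 356 MiB = 1,308,300 MiB
= 1,308,300 × 1,048,576 bytes = 1,371,851,980,800 bytes
1 GiB = 1,073,741,824 bytes
1,371,851,980,800 / 1,073,741,824 = 1,277.637 GiB

1,277.637 GiB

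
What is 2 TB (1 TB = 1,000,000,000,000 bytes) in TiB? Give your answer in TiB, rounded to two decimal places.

1.82 TiB

2 TB × 1,000,000,000,000 bytes/TB = 2,000,000,000,000 bytes
1 TiB = 1,099,511,627,776 bytes
2,000,000,000,000 / 1,099,511,627,776 = 1.82 TiB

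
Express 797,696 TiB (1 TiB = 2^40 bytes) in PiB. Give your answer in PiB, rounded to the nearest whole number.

797,696 TiB × 1,099,511,627,776 bytes/TiB = 877,076,027,430,404,096 bytes
1 PiB = 2^50 bytes = 1,125,899,906,842,624 bytes
877,076,027,430,404,096 / 1,125,899,906,842,624 = 779 PiB

779 PiB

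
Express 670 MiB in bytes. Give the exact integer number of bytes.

702,545,920 bytes

670 × 1,048,576 = 702,545,920 bytes  (1 MiB = 2^20 bytes)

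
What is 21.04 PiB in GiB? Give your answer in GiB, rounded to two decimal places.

22,062,039.04 GiB

21.04 PiB = 21.04 × 2^50 bytes = 23,688,934,039,968,808.96 bytes
1 GiB = 2^30 bytes = 1,073,741,824 bytes
23,688,934,039,968,808.96 / 1,073,741,824 = 22,062,039.04 GiB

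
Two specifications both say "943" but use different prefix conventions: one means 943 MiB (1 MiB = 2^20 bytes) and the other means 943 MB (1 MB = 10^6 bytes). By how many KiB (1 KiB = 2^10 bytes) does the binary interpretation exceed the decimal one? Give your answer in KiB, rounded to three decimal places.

943 MiB = 943 × 1,048,576 = 988,807,168 bytes
943 MB = 943 × 1,000,000 = 943,000,000 bytes
difference = 45,807,168 bytes
45,807,168 / 1,024 = 44,733.563 KiB

44,733.563 KiB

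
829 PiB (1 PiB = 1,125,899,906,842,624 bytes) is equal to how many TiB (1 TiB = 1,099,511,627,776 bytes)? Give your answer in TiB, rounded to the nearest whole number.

829 PiB × 1,125,899,906,842,624 bytes/PiB = 933,371,022,772,535,296 bytes
1 TiB = 1,099,511,627,776 bytes
933,371,022,772,535,296 / 1,099,511,627,776 = 848,896 TiB

848,896 TiB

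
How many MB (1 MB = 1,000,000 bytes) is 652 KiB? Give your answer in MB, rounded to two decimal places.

0.67 MB

652 KiB = 652 × 2^10 bytes = 667,648 bytes
1 MB = 10^6 bytes = 1,000,000 bytes
667,648 / 1,000,000 = 0.67 MB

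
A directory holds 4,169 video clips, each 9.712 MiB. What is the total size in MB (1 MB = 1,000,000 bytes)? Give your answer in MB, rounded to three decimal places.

42,456.138 MB

Total = 4,169 × 9.712 MiB = 40489.328 MiB
= 40489.328 × 1,048,576 bytes = 42,456,137,596.928 bytes
1 MB = 1,000,000 bytes
42,456,137,596.928 / 1,000,000 = 42,456.138 MB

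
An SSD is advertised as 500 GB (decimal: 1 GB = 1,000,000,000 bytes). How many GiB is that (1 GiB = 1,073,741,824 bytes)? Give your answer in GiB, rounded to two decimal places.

465.66 GiB

500 GB × 1,000,000,000 bytes/GB = 500,000,000,000 bytes
1 GiB = 1,073,741,824 bytes
500,000,000,000 / 1,073,741,824 = 465.66 GiB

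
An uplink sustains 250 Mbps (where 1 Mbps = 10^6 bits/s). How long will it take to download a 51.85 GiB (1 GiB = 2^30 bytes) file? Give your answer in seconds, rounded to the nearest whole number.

51.85 GiB = 55,673,513,574.4 bytes = 445,388,108,595.2 bits
250 Mbps = 250,000,000 bits/s
time = 445,388,108,595.2 / 250,000,000 = 1,782 s

1,782 seconds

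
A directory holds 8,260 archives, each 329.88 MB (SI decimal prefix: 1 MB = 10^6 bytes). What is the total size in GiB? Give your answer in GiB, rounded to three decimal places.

Total = 8,260 × 329.88 MB = 2724808.8 MB
= 2724808.8 × 1,000,000 bytes = 2,724,808,800,000 bytes
1 GiB = 1,073,741,824 bytes
2,724,808,800,000 / 1,073,741,824 = 2,537.676 GiB

2,537.676 GiB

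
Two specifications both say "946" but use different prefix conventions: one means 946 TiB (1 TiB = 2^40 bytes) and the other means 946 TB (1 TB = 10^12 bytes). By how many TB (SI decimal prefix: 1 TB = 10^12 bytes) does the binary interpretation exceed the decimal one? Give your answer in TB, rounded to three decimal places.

94.138 TB

946 TiB = 946 × 1,099,511,627,776 = 1,040,137,999,876,096 bytes
946 TB = 946 × 1,000,000,000,000 = 946,000,000,000,000 bytes
difference = 94,137,999,876,096 bytes
94,137,999,876,096 / 1,000,000,000,000 = 94.138 TB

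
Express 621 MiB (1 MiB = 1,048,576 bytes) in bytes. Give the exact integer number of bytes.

621 × 1,048,576 = 651,165,696 bytes  (1 MiB = 2^20 bytes)

651,165,696 bytes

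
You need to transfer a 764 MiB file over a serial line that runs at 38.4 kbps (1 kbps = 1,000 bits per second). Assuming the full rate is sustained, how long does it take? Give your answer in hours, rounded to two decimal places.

46.36 hours

764 MiB = 801,112,064 bytes = 6,408,896,512 bits
38.4 kbps = 38,400 bits/s
time = 6,408,896,512 / 38,400 = 166,898.3467 s
166,898.3467 s / 3600 = 46.36 hours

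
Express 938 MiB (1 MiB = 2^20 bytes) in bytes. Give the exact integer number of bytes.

938 × 1,048,576 = 983,564,288 bytes  (1 MiB = 2^20 bytes)

983,564,288 bytes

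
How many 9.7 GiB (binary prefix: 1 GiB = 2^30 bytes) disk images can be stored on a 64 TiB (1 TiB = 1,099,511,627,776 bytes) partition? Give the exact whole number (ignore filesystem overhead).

6,756

Capacity: 64 TiB = 70,368,744,177,664 bytes
Per item: 9.7 GiB = 10,415,295,692.8 bytes
⌊70,368,744,177,664 / 10,415,295,692.8⌋ = 6,756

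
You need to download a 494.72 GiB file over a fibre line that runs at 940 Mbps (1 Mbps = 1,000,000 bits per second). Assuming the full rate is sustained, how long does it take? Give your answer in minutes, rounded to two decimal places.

494.72 GiB = 531,201,555,169.28 bytes = 4,249,612,441,354.24 bits
940 Mbps = 940,000,000 bits/s
time = 4,249,612,441,354.24 / 940,000,000 = 4,520.864 s
4,520.864 s / 60 = 75.35 minutes

75.35 minutes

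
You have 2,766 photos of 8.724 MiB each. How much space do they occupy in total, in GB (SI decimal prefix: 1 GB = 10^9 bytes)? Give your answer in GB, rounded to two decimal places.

Total = 2,766 × 8.724 MiB = 24130.584 MiB
= 24130.584 × 1,048,576 bytes = 25,302,751,248.384 bytes
1 GB = 1,000,000,000 bytes
25,302,751,248.384 / 1,000,000,000 = 25.30 GB

25.30 GB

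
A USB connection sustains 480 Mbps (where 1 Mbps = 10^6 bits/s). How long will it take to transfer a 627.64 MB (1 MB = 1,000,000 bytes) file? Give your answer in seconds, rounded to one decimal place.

627.64 MB = 627,640,000 bytes = 5,021,120,000 bits
480 Mbps = 480,000,000 bits/s
time = 5,021,120,000 / 480,000,000 = 10.5 s

10.5 seconds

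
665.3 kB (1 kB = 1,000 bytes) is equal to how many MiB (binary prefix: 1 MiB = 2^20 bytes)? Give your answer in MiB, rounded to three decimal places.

665.3 kB = 665.3 × 10^3 bytes = 665,300 bytes
1 MiB = 1,048,576 bytes
665,300 / 1,048,576 = 0.634 MiB

0.634 MiB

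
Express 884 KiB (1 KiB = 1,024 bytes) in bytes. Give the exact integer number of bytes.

884 × 1,024 = 905,216 bytes  (1 KiB = 2^10 bytes)

905,216 bytes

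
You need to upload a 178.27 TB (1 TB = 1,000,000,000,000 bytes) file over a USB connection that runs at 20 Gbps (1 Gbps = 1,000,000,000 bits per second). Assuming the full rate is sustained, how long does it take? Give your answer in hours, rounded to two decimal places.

19.81 hours

178.27 TB = 178,270,000,000,000 bytes = 1,426,160,000,000,000 bits
20 Gbps = 20,000,000,000 bits/s
time = 1,426,160,000,000,000 / 20,000,000,000 = 71,308.0000 s
71,308.0000 s / 3600 = 19.81 hours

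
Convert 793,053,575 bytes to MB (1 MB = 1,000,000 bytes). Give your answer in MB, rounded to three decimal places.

793.054 MB

793,053,575 bytes given.
1 MB = 1,000,000 bytes
793,053,575 / 1,000,000 = 793.054 MB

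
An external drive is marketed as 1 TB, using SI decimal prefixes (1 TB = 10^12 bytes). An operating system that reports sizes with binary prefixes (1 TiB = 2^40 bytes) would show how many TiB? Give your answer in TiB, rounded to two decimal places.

0.91 TiB

1 TB = 1 × 10^12 bytes = 1,000,000,000,000 bytes
1 TiB = 1,099,511,627,776 bytes
1,000,000,000,000 / 1,099,511,627,776 = 0.91 TiB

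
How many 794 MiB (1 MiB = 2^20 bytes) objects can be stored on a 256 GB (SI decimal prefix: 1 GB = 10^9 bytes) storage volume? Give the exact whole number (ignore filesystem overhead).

Capacity: 256 GB = 256,000,000,000 bytes
Per item: 794 MiB = 832,569,344 bytes
⌊256,000,000,000 / 832,569,344⌋ = 307

307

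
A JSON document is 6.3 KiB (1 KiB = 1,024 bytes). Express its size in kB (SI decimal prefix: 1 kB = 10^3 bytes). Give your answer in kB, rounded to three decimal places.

6.3 KiB × 1,024 bytes/KiB = 6,451.2 bytes
1 kB = 10^3 bytes = 1,000 bytes
6,451.2 / 1,000 = 6.451 kB

6.451 kB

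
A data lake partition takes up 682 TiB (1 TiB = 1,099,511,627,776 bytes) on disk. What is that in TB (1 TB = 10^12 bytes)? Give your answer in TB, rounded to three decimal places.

749.867 TB

682 TiB = 682 × 2^40 bytes = 749,866,930,143,232 bytes
1 TB = 10^12 bytes = 1,000,000,000,000 bytes
749,866,930,143,232 / 1,000,000,000,000 = 749.867 TB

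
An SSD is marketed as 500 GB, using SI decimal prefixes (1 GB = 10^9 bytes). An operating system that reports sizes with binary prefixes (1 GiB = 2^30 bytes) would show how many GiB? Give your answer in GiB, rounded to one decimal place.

500 GB = 500 × 10^9 bytes = 500,000,000,000 bytes
1 GiB = 1,073,741,824 bytes
500,000,000,000 / 1,073,741,824 = 465.7 GiB

465.7 GiB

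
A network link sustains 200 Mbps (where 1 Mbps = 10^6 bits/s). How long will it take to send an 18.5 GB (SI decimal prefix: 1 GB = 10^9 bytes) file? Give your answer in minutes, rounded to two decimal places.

18.5 GB = 18,500,000,000 bytes = 148,000,000,000 bits
200 Mbps = 200,000,000 bits/s
time = 148,000,000,000 / 200,000,000 = 740.000 s
740.000 s / 60 = 12.33 minutes

12.33 minutes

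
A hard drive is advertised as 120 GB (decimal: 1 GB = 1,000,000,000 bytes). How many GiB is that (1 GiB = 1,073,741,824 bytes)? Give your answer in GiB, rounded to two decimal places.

111.76 GiB

120 GB = 120 × 10^9 bytes = 120,000,000,000 bytes
1 GiB = 2^30 bytes = 1,073,741,824 bytes
120,000,000,000 / 1,073,741,824 = 111.76 GiB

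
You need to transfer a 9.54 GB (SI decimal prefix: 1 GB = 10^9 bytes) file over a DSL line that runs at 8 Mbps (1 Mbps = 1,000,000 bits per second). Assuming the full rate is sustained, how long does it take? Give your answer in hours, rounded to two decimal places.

2.65 hours

9.54 GB = 9,540,000,000 bytes = 76,320,000,000 bits
8 Mbps = 8,000,000 bits/s
time = 76,320,000,000 / 8,000,000 = 9,540.0000 s
9,540.0000 s / 3600 = 2.65 hours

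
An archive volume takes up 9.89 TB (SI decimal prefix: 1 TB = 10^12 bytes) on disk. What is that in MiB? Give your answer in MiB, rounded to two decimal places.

9.89 TB × 1,000,000,000,000 bytes/TB = 9,890,000,000,000 bytes
1 MiB = 2^20 bytes = 1,048,576 bytes
9,890,000,000,000 / 1,048,576 = 9,431,838.99 MiB

9,431,838.99 MiB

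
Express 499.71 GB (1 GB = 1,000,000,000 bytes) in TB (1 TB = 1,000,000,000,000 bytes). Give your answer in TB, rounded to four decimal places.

499.71 GB = 499.71 × 10^9 bytes = 499,710,000,000 bytes
1 TB = 10^12 bytes = 1,000,000,000,000 bytes
499,710,000,000 / 1,000,000,000,000 = 0.4997 TB

0.4997 TB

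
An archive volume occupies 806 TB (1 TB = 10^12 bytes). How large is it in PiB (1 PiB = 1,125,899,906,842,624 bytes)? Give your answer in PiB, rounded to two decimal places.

0.72 PiB

806 TB = 806 × 10^12 bytes = 806,000,000,000,000 bytes
1 PiB = 2^50 bytes = 1,125,899,906,842,624 bytes
806,000,000,000,000 / 1,125,899,906,842,624 = 0.72 PiB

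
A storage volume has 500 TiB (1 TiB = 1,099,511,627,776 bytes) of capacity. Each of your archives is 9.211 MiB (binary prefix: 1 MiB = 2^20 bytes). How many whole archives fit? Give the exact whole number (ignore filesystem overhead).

Capacity: 500 TiB = 549,755,813,888,000 bytes
Per item: 9.211 MiB = 9,658,433.536 bytes
⌊549,755,813,888,000 / 9,658,433.536⌋ = 56,919,769

56,919,769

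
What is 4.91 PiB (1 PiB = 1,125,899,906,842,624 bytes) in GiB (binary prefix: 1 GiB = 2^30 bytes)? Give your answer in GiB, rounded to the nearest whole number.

5,148,508 GiB

4.91 PiB × 1,125,899,906,842,624 bytes/PiB = 5,528,168,542,597,283.84 bytes
1 GiB = 1,073,741,824 bytes
5,528,168,542,597,283.84 / 1,073,741,824 = 5,148,508 GiB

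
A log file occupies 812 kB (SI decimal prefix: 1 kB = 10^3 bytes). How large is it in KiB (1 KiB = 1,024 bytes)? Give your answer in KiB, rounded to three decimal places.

792.969 KiB

812 kB × 1,000 bytes/kB = 812,000 bytes
1 KiB = 2^10 bytes = 1,024 bytes
812,000 / 1,024 = 792.969 KiB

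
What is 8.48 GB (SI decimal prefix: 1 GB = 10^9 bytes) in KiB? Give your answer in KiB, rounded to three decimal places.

8,281,250.000 KiB

8.48 GB = 8.48 × 10^9 bytes = 8,480,000,000 bytes
1 KiB = 2^10 bytes = 1,024 bytes
8,480,000,000 / 1,024 = 8,281,250.000 KiB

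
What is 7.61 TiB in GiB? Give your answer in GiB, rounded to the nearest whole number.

7.61 TiB × 1,099,511,627,776 bytes/TiB = 8,367,283,487,375.36 bytes
1 GiB = 1,073,741,824 bytes
8,367,283,487,375.36 / 1,073,741,824 = 7,793 GiB

7,793 GiB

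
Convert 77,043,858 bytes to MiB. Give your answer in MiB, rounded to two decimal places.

77,043,858 bytes given.
1 MiB = 1,048,576 bytes
77,043,858 / 1,048,576 = 73.47 MiB

73.47 MiB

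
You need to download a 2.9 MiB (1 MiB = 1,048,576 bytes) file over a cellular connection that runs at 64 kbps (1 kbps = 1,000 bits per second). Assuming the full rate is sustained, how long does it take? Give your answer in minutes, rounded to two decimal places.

2.9 MiB = 3,040,870.4 bytes = 24,326,963.2 bits
64 kbps = 64,000 bits/s
time = 24,326,963.2 / 64,000 = 380.109 s
380.109 s / 60 = 6.34 minutes

6.34 minutes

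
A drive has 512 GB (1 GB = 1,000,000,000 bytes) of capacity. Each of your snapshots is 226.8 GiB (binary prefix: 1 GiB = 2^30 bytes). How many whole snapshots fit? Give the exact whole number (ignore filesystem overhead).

Capacity: 512 GB = 512,000,000,000 bytes
Per item: 226.8 GiB = 243,524,645,683.2 bytes
⌊512,000,000,000 / 243,524,645,683.2⌋ = 2

2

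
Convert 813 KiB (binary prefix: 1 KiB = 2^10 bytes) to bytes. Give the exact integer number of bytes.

813 × 1,024 = 832,512 bytes  (1 KiB = 2^10 bytes)

832,512 bytes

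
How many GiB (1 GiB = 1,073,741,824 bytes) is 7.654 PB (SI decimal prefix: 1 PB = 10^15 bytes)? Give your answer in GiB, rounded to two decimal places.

7.654 PB × 1,000,000,000,000,000 bytes/PB = 7,654,000,000,000,000 bytes
1 GiB = 2^30 bytes = 1,073,741,824 bytes
7,654,000,000,000,000 / 1,073,741,824 = 7,128,342.99 GiB

7,128,342.99 GiB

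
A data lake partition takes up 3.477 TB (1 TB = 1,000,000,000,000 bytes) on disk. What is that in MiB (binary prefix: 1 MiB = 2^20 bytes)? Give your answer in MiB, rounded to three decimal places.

3.477 TB = 3.477 × 10^12 bytes = 3,477,000,000,000 bytes
1 MiB = 2^20 bytes = 1,048,576 bytes
3,477,000,000,000 / 1,048,576 = 3,315,925.598 MiB

3,315,925.598 MiB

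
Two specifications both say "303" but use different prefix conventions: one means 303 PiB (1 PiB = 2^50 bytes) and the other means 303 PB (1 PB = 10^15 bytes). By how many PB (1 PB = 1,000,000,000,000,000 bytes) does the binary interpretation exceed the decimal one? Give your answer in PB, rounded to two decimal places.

303 PiB = 303 × 1,125,899,906,842,624 = 341,147,671,773,315,072 bytes
303 PB = 303 × 1,000,000,000,000,000 = 303,000,000,000,000,000 bytes
difference = 38,147,671,773,315,072 bytes
38,147,671,773,315,072 / 1,000,000,000,000,000 = 38.15 PB

38.15 PB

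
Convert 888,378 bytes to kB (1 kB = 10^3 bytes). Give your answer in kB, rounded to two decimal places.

888,378 bytes given.
1 kB = 10^3 bytes = 1,000 bytes
888,378 / 1,000 = 888.38 kB

888.38 kB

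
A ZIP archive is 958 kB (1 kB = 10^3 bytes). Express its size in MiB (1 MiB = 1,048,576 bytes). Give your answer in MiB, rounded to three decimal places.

958 kB × 1,000 bytes/kB = 958,000 bytes
1 MiB = 2^20 bytes = 1,048,576 bytes
958,000 / 1,048,576 = 0.914 MiB

0.914 MiB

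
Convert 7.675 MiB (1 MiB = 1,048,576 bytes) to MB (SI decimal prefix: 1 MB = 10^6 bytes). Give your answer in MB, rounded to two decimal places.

7.675 MiB × 1,048,576 bytes/MiB = 8,047,820.8 bytes
1 MB = 10^6 bytes = 1,000,000 bytes
8,047,820.8 / 1,000,000 = 8.05 MB

8.05 MB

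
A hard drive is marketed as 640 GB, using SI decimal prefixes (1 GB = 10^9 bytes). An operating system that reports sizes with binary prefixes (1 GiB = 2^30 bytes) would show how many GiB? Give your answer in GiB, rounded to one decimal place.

640 GB = 640 × 10^9 bytes = 640,000,000,000 bytes
1 GiB = 1,073,741,824 bytes
640,000,000,000 / 1,073,741,824 = 596.0 GiB

596.0 GiB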